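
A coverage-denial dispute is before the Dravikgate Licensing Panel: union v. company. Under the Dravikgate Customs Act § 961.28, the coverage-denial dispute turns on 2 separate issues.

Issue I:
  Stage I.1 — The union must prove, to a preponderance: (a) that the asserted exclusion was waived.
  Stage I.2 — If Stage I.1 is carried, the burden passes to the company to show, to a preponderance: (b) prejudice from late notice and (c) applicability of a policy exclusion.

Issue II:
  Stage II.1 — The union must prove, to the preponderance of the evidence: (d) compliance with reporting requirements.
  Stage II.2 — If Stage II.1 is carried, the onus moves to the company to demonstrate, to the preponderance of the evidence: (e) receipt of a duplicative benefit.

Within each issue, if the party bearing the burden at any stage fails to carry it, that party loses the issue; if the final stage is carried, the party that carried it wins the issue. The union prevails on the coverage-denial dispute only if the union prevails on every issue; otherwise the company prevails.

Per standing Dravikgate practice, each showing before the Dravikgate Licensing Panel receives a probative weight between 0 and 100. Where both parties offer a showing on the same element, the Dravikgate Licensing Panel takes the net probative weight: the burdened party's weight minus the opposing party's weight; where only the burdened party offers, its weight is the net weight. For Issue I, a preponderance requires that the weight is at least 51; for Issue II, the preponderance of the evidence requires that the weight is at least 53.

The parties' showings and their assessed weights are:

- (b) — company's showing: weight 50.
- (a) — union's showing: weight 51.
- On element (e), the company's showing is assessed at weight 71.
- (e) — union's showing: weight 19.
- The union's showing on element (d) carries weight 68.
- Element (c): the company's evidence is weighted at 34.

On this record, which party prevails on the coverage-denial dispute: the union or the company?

union

— Issue I —
Stage I.1 — burden on union; standard: a preponderance (weight is at least 51).
    (a): 51 ≥ 51 [met]
  All elements met. The burden passes to the company.
Stage I.2 — burden on company; standard: a preponderance (weight is at least 51).
    (b): 50 < 51 [not met]
    (c): 34 < 51 [not met]
  The company does not carry Stage I.2.
The analysis ends at Stage I.2; the union prevails on this issue.
— Issue II —
Stage II.1 — burden on union; standard: the preponderance of the evidence (weight is at least 53).
    (d): 68 ≥ 53 [met]
  All elements met. The burden passes to the company.
Stage II.2 — burden on company; standard: the preponderance of the evidence (weight is at least 53).
    (e): 71 − 19 = 52 < 53 [not met]
  The company does not carry Stage II.2.
The union prevails on this issue.
Per-issue: Issue I → union; Issue II → union. The union must prevail on every issue; overall, the union prevails.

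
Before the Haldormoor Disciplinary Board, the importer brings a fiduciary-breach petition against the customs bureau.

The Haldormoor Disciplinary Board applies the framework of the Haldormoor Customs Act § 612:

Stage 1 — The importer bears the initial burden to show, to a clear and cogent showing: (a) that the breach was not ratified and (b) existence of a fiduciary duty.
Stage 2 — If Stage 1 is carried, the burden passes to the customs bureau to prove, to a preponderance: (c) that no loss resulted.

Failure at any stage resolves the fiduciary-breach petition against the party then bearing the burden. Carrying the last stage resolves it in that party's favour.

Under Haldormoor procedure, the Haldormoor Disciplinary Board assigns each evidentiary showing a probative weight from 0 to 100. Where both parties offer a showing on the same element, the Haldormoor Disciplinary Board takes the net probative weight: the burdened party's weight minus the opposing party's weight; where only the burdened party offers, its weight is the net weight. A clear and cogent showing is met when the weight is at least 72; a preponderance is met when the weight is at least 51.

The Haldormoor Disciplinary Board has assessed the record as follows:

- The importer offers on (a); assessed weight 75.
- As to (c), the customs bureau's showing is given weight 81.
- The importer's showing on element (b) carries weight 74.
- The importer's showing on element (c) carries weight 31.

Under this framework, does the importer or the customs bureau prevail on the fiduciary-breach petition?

importer

Stage 1 (importer, a clear and cogent showing, weight is at least 72): (a) 75 ≥ 72 — meets; (b) 74 ≥ 72 — meets.
  All elements met. The burden passes to the customs bureau.
Stage 2 (customs bureau, a preponderance, weight is at least 51): (c) net 81−31=50 < 51 — fails.
  Stage 2 not carried; the customs bureau fails its burden.
The importer prevails.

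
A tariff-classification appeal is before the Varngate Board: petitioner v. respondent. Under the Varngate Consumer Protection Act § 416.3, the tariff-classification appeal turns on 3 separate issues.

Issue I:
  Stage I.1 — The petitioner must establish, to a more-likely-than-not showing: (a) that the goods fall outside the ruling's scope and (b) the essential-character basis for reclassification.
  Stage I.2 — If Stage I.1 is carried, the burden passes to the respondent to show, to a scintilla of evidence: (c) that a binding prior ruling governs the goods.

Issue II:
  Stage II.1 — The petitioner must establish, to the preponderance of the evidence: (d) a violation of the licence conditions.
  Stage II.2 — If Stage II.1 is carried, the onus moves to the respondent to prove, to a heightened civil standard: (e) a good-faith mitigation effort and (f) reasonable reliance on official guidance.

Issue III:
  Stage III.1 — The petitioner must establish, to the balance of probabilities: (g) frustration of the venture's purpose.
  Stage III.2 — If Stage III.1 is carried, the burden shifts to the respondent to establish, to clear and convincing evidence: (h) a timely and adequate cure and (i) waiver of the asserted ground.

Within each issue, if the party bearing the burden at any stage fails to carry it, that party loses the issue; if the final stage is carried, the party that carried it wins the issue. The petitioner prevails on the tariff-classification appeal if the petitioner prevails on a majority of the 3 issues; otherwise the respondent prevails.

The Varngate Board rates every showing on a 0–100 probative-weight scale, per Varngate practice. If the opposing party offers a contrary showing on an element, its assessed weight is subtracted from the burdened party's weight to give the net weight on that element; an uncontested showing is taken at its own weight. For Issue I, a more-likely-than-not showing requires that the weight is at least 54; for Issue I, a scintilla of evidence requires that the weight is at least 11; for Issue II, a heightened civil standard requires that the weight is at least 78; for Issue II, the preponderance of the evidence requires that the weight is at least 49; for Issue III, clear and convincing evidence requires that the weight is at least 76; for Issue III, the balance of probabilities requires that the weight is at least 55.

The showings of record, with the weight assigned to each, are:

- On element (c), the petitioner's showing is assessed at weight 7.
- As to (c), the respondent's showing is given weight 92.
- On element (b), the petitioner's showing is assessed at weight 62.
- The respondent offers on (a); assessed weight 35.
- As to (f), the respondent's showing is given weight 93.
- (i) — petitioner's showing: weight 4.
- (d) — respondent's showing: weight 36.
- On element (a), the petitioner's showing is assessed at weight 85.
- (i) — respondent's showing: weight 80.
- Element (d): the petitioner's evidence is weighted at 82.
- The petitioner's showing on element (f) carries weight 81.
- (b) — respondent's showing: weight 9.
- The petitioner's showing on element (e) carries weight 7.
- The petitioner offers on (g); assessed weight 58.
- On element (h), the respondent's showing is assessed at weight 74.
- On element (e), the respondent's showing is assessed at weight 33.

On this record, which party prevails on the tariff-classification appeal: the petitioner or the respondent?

respondent

— Issue I —
Stage I.1 — burden on petitioner; standard: a more-likely-than-not showing (weight is at least 54).
    (a): 85 − 35 = 50 < 54 [not met]
    (b): 62 − 9 = 53 < 54 [not met]
  Stage I.1 not carried; the petitioner fails its burden.
The respondent prevails on this issue.
— Issue II —
At Stage II.1 the petitioner must meet the preponderance of the evidence (weight is at least 49): on (d) the weight is 82 less the opposing 36 gives net 46, < 49, so (d) does not meet the standard.
  The petitioner does not carry Stage II.1.
The respondent prevails on this issue.
— Issue III —
Stage III.1 — burden on petitioner; standard: the balance of probabilities (weight is at least 55).
    (g): 58 ≥ 55 [met]
  The petitioner carries Stage III.1; the respondent now bears the burden.
Stage III.2 — burden on respondent; standard: clear and convincing evidence (weight is at least 76).
    (h): 74 < 76 [not met]
    (i): 80 − 4 = 76 ≥ 76 [met]
  The respondent does not carry Stage III.2.
The petitioner prevails on this issue.
Per-issue: Issue I → respondent; Issue II → respondent; Issue III → petitioner. The petitioner must prevail on a majority of issues; overall, the respondent prevails.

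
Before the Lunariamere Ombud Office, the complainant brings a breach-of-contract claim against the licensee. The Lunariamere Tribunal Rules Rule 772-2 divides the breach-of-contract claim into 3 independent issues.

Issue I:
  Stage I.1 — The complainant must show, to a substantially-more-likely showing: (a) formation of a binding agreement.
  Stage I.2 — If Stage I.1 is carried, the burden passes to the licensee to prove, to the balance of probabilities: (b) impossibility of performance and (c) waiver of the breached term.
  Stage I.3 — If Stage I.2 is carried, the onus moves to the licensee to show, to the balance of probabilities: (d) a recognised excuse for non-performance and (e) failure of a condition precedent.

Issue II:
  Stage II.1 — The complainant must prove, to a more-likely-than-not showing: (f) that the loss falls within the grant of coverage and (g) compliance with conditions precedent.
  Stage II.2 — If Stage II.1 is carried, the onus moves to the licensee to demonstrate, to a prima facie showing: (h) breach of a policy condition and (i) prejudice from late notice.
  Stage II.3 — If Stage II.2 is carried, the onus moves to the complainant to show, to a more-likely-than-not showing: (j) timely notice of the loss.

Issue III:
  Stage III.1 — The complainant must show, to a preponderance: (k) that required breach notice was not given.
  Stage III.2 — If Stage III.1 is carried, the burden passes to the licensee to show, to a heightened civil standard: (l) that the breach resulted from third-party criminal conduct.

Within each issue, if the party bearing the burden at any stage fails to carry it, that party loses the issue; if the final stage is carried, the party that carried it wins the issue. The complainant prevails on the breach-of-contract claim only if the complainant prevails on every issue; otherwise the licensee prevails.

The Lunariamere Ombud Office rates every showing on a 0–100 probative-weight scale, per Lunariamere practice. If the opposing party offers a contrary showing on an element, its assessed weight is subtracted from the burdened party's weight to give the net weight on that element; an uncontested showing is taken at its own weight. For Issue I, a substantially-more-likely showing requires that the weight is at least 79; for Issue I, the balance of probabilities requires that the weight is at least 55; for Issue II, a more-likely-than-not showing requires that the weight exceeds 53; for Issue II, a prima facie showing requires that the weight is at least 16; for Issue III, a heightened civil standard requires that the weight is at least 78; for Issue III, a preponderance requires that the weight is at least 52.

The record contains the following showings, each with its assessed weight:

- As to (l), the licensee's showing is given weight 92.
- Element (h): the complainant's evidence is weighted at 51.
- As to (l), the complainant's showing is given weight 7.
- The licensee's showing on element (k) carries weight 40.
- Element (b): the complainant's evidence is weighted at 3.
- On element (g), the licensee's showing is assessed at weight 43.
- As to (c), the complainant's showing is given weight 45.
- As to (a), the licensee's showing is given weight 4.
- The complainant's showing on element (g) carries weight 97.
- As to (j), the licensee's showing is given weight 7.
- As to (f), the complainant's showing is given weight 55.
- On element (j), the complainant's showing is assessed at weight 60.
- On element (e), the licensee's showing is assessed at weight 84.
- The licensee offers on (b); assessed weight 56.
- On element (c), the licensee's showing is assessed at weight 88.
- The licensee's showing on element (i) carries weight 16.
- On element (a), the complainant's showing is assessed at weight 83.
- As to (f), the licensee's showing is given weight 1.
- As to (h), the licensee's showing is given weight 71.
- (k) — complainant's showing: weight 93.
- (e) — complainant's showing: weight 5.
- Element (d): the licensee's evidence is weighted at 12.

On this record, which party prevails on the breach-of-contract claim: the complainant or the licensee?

— Issue I —
At Stage I.1 the complainant must meet a substantially-more-likely showing (weight is at least 79): on (a) the weight is 83 less the opposing 4 gives net 79, ≥ 79, so (a) meets the standard.
  All elements met. The burden passes to the licensee.
At Stage I.2 the licensee must meet the balance of probabilities (weight is at least 55): on (b) the weight is 56 less the opposing 3 gives net 53, which does not reach 55, so (b) does not meet the standard; on (c) the weight is 88 less the opposing 45 gives net 43, < 55, so (c) does not meet the standard.
  The licensee does not carry Stage I.2.
The complainant prevails on this issue.
— Issue II —
At Stage II.1 the complainant must meet a more-likely-than-not showing (weight exceeds 53): on (f) the weight is 55 less the opposing 1 gives net 54, > 53, so (f) meets the standard; on (g) the weight is 97 less the opposing 43 gives net 54, which does exceed 53, so (g) meets the standard.
  Stage II.1 carried; the burden shifts to the licensee.
At Stage II.2 the licensee must meet a prima facie showing (weight is at least 16): on (h) the weight is 71 less the opposing 51 gives net 20, which does reach 16, so (h) meets the standard; on (i) the weight is 16, ≥ 16, so (i) meets the standard.
  The licensee carries Stage II.2; the complainant now bears the burden.
At Stage II.3 the complainant must meet a more-likely-than-not showing (weight exceeds 53): on (j) the weight is 60 less the opposing 7 gives net 53, ≤ 53, so (j) does not meet the standard.
  The complainant does not carry Stage II.3.
The analysis ends at Stage II.3; the licensee prevails on this issue.
— Issue III —
Stage III.1 — burden on complainant; standard: a preponderance (weight is at least 52).
    (k): 93 − 40 = 53 ≥ 52 [met]
  Stage III.1 is satisfied; the onus moves to the licensee.
Stage III.2 — burden on licensee; standard: a heightened civil standard (weight is at least 78).
    (l): 92 − 7 = 85 ≥ 78 [met]
  All elements met at the final stage.
All stages carried — the licensee prevails on this issue.
Per-issue: Issue I → complainant; Issue II → licensee; Issue III → licensee. The complainant must prevail on every issue; overall, the licensee prevails.

licensee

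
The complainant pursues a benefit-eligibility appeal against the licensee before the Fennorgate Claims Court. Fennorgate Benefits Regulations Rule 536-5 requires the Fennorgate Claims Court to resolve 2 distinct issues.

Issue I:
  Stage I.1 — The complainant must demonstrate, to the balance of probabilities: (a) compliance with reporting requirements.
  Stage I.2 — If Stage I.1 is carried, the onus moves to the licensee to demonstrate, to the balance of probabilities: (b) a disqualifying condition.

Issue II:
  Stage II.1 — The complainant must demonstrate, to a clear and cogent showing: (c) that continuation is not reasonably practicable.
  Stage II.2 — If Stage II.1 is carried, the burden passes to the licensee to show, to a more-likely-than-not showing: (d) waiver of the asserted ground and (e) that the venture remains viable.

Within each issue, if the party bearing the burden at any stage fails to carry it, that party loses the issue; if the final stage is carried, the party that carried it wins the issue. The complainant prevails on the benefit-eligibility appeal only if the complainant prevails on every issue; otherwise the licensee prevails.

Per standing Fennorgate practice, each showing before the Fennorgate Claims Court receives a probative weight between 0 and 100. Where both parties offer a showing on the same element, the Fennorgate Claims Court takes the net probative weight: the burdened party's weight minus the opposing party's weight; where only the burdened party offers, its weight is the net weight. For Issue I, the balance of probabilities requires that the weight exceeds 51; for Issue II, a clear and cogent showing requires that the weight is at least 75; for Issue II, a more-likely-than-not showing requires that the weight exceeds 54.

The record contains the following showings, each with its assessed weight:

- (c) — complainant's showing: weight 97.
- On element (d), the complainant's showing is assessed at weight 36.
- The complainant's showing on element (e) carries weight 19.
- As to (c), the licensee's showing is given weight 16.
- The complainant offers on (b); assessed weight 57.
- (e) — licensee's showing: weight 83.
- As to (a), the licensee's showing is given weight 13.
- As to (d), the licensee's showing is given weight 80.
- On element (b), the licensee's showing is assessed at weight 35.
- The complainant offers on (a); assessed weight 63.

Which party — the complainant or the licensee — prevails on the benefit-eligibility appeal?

licensee

— Issue I —
At Stage I.1 the complainant must meet the balance of probabilities (weight exceeds 51): on (a) the weight is 63 less the opposing 13 gives net 50, ≤ 51, so (a) does not meet the standard.
  Not every element is met, so the complainant fails to carry Stage I.1.
The analysis ends at Stage I.1; the licensee prevails on this issue.
— Issue II —
Stage II.1 — burden on complainant; standard: a clear and cogent showing (weight is at least 75).
    (c): 97 − 16 = 81 ≥ 75 [met]
  The complainant carries Stage II.1; the licensee now bears the burden.
Stage II.2 — burden on licensee; standard: a more-likely-than-not showing (weight exceeds 54).
    (d): 80 − 36 = 44 ≤ 54 [not met]
    (e): 83 − 19 = 64 > 54 [met]
  Stage II.2 not carried; the licensee fails its burden.
So the complainant prevails on this issue.
Per-issue: Issue I → licensee; Issue II → complainant. The complainant must prevail on every issue; overall, the licensee prevails.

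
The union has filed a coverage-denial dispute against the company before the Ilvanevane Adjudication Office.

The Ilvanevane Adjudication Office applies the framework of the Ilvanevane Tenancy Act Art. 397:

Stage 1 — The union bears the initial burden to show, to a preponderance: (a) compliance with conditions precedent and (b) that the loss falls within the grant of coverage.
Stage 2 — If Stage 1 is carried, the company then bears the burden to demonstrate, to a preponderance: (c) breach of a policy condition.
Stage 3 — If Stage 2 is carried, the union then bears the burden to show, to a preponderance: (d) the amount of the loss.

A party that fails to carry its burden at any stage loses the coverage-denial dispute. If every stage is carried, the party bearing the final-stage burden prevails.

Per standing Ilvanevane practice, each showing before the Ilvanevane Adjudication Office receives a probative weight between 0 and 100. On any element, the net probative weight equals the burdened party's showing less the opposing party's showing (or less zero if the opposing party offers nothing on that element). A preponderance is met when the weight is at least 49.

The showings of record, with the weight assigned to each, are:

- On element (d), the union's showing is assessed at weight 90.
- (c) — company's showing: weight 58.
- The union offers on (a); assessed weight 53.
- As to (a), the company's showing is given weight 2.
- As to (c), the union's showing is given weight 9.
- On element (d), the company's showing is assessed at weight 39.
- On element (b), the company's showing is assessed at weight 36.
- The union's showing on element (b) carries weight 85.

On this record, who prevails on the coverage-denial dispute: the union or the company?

union

Stage 1 (union, a preponderance, weight is at least 49): (a) net 53−2=51 ≥ 49 — meets; (b) net 85−36=49 ≥ 49 — meets.
  The union carries Stage 1; the company now bears the burden.
Stage 2 (company, a preponderance, weight is at least 49): (c) net 58−9=49 ≥ 49 — meets.
  Stage 2 carried; the burden shifts to the union.
Stage 3 (union, a preponderance, weight is at least 49): (d) net 90−39=51 ≥ 49 — meets.
  Stage 3 carried; the final stage is satisfied.
Every stage carried; the union prevails.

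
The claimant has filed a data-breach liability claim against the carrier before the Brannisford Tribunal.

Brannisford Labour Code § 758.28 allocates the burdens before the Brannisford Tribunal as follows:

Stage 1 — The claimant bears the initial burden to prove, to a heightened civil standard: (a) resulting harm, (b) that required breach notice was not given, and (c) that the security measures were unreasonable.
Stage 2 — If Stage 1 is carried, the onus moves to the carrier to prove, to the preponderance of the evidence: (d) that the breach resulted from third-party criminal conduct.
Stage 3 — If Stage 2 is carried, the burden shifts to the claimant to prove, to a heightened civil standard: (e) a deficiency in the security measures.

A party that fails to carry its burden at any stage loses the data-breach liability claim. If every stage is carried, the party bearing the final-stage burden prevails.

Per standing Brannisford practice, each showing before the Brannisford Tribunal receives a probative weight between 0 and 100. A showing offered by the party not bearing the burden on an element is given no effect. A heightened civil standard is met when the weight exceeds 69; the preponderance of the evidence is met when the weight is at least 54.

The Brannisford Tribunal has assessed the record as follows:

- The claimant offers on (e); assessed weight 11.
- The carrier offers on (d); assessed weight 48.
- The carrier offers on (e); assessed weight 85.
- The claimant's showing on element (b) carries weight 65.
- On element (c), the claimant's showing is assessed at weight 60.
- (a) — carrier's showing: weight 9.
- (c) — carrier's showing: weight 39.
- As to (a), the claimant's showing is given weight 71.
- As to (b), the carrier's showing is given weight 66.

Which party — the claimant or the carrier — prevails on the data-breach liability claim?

At Stage 1 the claimant must meet a heightened civil standard (weight exceeds 69): on (a) the weight is 71 (the carrier's 9 is given no effect), which does exceed 69, so (a) meets the standard; on (b) the weight is 65 (the carrier's 66 is given no effect), ≤ 69, so (b) does not meet the standard; on (c) the weight is 60 (the carrier's 39 is given no effect), ≤ 69, so (c) does not meet the standard.
  Stage 1 not carried; the claimant fails its burden.
The carrier prevails.

carrier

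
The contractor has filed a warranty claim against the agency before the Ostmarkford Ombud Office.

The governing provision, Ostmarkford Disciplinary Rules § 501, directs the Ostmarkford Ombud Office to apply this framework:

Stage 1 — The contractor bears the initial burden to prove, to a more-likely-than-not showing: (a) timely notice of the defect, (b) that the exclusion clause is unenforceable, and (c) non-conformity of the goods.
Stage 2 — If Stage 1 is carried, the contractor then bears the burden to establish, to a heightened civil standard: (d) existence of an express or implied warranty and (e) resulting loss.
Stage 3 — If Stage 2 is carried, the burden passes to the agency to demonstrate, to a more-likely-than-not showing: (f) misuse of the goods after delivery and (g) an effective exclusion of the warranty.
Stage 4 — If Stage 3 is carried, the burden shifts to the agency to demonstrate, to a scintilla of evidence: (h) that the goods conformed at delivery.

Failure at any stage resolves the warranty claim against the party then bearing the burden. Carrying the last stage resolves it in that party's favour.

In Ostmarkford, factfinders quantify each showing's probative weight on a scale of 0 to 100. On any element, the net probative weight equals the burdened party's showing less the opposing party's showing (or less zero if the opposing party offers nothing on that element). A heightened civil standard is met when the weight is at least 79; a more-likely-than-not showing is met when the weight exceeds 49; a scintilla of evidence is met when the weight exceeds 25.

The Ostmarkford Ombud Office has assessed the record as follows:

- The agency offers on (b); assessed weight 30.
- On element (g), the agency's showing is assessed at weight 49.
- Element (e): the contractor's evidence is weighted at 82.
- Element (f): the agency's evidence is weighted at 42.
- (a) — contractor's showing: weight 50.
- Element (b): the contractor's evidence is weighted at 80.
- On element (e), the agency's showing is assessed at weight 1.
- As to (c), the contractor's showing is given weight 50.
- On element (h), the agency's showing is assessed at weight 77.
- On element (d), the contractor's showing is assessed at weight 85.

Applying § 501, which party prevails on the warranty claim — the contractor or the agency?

At Stage 1 the contractor must meet a more-likely-than-not showing (weight exceeds 49): on (a) the weight is 50, > 49, so (a) meets the standard; on (b) the weight is 80 less the opposing 30 gives net 50, > 49, so (b) meets the standard; on (c) the weight is 50, which does exceed 49, so (c) meets the standard.
  All elements met. The contractor retains the burden for Stage 2.
At Stage 2 the contractor must meet a heightened civil standard (weight is at least 79): on (d) the weight is 85, ≥ 79, so (d) meets the standard; on (e) the weight is 82 less the opposing 1 gives net 81, which does reach 79, so (e) meets the standard.
  Stage 2 is satisfied; the onus moves to the agency.
At Stage 3 the agency must meet a more-likely-than-not showing (weight exceeds 49): on (f) the weight is 42, which does not exceed 49, so (f) does not meet the standard; on (g) the weight is 49, ≤ 49, so (g) does not meet the standard.
  Stage 3 not carried; the agency fails its burden.
So the contractor prevails.

contractor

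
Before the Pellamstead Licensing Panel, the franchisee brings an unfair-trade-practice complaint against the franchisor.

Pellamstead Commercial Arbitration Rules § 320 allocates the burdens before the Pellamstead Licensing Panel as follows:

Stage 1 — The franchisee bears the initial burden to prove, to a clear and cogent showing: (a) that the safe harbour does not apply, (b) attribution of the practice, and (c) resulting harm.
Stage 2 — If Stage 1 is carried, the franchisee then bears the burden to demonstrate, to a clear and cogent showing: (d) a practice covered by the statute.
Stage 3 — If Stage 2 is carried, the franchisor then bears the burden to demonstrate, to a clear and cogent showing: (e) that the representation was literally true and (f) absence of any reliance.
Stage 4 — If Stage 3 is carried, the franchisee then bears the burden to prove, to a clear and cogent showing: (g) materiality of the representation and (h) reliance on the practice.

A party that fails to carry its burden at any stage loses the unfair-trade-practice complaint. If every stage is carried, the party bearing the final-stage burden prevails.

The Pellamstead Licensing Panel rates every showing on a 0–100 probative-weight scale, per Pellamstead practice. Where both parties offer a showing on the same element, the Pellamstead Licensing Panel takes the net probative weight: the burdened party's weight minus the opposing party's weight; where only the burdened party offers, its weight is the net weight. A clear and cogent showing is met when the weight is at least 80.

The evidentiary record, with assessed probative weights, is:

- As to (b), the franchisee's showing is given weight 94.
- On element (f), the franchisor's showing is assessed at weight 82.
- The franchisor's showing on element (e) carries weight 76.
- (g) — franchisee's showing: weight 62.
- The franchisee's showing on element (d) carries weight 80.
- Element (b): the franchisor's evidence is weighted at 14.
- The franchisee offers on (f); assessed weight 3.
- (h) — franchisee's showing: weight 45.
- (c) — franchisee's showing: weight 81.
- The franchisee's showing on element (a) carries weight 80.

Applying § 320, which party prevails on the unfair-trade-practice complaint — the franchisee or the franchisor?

franchisee

At Stage 1 the franchisee must meet a clear and cogent showing (weight is at least 80): on (a) the weight is 80, ≥ 80, so (a) meets the standard; on (b) the weight is 94 less the opposing 14 gives net 80, ≥ 80, so (b) meets the standard; on (c) the weight is 81, which does reach 80, so (c) meets the standard.
  All elements met. The franchisee retains the burden for Stage 2.
At Stage 2 the franchisee must meet a clear and cogent showing (weight is at least 80): on (d) the weight is 80, which does reach 80, so (d) meets the standard.
  All elements met. The burden passes to the franchisor.
At Stage 3 the franchisor must meet a clear and cogent showing (weight is at least 80): on (e) the weight is 76, < 80, so (e) does not meet the standard; on (f) the weight is 82 less the opposing 3 gives net 79, which does not reach 80, so (f) does not meet the standard.
  Stage 3 not carried; the franchisor fails its burden.
The analysis ends at Stage 3; the franchisee prevails.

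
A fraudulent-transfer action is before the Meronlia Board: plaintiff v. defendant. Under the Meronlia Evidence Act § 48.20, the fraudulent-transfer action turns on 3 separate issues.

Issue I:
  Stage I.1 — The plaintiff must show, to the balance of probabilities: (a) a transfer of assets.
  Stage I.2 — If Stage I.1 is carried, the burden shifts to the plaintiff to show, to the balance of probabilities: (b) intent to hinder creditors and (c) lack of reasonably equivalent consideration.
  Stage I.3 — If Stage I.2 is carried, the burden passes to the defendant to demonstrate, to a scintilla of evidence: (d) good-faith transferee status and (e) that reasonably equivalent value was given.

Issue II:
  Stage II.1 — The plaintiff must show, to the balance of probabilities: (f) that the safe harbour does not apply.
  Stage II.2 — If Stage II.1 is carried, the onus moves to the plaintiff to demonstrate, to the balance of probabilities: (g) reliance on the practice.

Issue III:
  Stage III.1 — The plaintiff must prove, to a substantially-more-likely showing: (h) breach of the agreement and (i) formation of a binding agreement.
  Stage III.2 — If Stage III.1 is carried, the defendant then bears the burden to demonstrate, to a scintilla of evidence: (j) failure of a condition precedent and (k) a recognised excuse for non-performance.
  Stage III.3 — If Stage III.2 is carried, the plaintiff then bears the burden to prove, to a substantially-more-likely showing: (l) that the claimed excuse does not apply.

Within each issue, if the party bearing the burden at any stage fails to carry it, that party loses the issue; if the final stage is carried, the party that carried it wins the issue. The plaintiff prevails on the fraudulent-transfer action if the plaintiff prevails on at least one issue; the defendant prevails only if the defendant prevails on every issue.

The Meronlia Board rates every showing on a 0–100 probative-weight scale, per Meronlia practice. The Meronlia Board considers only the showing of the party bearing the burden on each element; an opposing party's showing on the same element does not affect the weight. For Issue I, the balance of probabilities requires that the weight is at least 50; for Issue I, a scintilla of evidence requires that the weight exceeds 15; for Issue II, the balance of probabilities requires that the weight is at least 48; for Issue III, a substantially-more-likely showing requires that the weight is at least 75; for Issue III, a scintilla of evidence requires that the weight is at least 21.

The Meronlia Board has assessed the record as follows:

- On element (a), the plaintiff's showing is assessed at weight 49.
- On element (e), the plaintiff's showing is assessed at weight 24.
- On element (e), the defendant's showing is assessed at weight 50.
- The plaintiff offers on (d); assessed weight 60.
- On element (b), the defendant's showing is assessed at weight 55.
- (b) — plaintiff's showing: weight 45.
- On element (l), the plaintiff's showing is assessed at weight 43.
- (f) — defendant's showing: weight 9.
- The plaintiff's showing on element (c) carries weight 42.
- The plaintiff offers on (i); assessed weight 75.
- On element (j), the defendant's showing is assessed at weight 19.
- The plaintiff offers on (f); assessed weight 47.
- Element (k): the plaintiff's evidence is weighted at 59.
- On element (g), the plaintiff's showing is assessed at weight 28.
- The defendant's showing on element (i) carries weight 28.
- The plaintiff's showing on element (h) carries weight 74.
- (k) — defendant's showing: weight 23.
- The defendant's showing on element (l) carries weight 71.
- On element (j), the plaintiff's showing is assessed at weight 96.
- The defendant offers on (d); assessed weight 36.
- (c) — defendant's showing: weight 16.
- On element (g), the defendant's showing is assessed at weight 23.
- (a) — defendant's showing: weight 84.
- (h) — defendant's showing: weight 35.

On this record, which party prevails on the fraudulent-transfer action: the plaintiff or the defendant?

defendant

— Issue I —
Stage I.1 (plaintiff, the balance of probabilities, weight is at least 50): (a) 49 (defendant's 84 disregarded) < 50 — fails.
  Stage I.1 not carried; the plaintiff fails its burden.
The defendant prevails on this issue.
— Issue II —
Stage II.1 — burden on plaintiff; standard: the balance of probabilities (weight is at least 48).
    (f): 47 (defendant's 9 disregarded) < 48 [not met]
  Stage II.1 not carried; the plaintiff fails its burden.
The defendant prevails on this issue.
— Issue III —
Stage III.1 — burden on plaintiff; standard: a substantially-more-likely showing (weight is at least 75).
    (h): 74 (defendant's 35 disregarded) < 75 [not met]
    (i): 75 (defendant's 28 disregarded) ≥ 75 [met]
  Stage III.1 not carried; the plaintiff fails its burden.
So the defendant prevails on this issue.
Per-issue: Issue I → defendant; Issue II → defendant; Issue III → defendant. The plaintiff must prevail on at least one issue; overall, the defendant prevails.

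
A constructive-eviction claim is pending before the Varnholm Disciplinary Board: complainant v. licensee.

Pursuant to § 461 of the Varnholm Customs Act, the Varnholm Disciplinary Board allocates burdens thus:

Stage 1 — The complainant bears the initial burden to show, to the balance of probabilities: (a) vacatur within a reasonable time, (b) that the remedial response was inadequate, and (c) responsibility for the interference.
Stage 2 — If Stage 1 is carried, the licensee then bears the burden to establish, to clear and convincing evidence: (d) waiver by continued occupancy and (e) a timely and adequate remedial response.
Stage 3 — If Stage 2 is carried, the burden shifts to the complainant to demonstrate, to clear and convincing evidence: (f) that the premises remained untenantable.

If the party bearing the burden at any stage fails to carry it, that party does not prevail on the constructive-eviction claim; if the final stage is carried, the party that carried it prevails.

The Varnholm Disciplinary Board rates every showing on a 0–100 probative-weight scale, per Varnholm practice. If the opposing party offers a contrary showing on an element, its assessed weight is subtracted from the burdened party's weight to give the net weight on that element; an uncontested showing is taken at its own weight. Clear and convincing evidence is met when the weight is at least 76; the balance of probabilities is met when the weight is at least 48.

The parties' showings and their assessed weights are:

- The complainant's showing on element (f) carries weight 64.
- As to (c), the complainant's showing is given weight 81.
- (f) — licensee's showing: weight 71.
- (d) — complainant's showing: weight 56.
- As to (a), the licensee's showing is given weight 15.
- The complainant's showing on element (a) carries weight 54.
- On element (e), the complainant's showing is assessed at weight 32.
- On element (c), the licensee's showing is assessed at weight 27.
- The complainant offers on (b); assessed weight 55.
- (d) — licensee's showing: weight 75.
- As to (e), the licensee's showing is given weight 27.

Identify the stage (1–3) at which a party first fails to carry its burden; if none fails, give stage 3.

stage 1

At Stage 1 the complainant must meet the balance of probabilities (weight is at least 48): on (a) the weight is 54 less the opposing 15 gives net 39, which does not reach 48, so (a) does not meet the standard; on (b) the weight is 55, which does reach 48, so (b) meets the standard; on (c) the weight is 81 less the opposing 27 gives net 54, ≥ 48, so (c) meets the standard.
  Stage 1 not carried; the complainant fails its burden.
The licensee prevails.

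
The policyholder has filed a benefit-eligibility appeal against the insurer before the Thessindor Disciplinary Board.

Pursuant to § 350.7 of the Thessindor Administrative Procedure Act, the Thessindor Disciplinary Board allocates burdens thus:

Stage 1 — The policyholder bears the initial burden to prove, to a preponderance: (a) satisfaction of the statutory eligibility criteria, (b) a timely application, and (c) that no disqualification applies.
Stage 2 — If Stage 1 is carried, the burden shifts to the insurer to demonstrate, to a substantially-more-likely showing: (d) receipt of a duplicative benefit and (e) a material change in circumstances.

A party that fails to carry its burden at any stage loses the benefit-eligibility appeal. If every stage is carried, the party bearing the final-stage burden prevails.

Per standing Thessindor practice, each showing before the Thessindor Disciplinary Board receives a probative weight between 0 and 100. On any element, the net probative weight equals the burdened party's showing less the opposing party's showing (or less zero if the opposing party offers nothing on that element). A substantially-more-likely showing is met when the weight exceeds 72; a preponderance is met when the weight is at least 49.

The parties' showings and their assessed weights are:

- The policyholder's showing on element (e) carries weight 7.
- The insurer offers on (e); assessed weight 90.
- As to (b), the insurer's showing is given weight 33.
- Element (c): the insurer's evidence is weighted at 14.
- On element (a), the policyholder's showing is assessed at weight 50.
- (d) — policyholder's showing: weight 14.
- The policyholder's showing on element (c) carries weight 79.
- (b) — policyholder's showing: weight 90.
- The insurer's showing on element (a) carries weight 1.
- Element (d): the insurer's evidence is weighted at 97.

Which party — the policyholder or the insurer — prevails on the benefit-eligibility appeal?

insurer

Stage 1 — burden on policyholder; standard: a preponderance (weight is at least 49).
    (a): 50 − 1 = 49 ≥ 49 [met]
    (b): 90 − 33 = 57 ≥ 49 [met]
    (c): 79 − 14 = 65 ≥ 49 [met]
  Stage 1 is satisfied; the onus moves to the insurer.
Stage 2 — burden on insurer; standard: a substantially-more-likely showing (weight exceeds 72).
    (d): 97 − 14 = 83 > 72 [met]
    (e): 90 − 7 = 83 > 72 [met]
  Stage 2 carried; the final stage is satisfied.
With every stage satisfied, the insurer prevails.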